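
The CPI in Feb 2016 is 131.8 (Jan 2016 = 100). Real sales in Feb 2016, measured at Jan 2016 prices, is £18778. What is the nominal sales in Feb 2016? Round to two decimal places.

24749.40

Nominal = Real × (Index/100) = 18778 × (131.8/100)
        = 18778 × 1.318 = 24749.4040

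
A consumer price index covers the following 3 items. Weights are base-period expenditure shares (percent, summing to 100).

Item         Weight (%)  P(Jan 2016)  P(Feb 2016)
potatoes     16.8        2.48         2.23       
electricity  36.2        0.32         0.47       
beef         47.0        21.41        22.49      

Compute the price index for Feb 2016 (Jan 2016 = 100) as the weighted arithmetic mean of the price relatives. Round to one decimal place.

117.6

potatoes: 16.8 × (2.23/2.48) = 16.8 × 0.899194 = 15.1065
electricity: 36.2 × (0.47/0.32) = 36.2 × 1.468750 = 53.1687
beef: 47.0 × (22.49/21.41) = 47.0 × 1.050444 = 49.3709
Index = Σ wᵢ·(p₁ᵢ/p₀ᵢ) = 15.1065 + 53.1687 + 49.3709 = 117.6461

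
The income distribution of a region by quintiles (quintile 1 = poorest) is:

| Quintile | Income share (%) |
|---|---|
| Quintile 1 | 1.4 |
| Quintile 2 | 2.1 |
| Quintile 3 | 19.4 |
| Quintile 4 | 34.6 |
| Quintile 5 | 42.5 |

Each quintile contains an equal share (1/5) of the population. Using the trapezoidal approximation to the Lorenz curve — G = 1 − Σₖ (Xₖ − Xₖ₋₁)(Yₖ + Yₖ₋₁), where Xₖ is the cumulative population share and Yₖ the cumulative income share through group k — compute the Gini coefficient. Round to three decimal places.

0.459

Cumulative income shares Yₖ: 0.0140, 0.0350, 0.2290, 0.5750, 1.0000
Σ (Xₖ−Xₖ₋₁)(Yₖ+Yₖ₋₁) = (1/5)(0.0140+0.0000) + (1/5)(0.0350+0.0140) + (1/5)(0.2290+0.0350) + (1/5)(0.5750+0.2290) + (1/5)(1.0000+0.5750)
  = 0.0028 + 0.0098 + 0.0528 + 0.1608 + 0.3150 = 0.5412
G = 1 − 0.5412 = 0.4588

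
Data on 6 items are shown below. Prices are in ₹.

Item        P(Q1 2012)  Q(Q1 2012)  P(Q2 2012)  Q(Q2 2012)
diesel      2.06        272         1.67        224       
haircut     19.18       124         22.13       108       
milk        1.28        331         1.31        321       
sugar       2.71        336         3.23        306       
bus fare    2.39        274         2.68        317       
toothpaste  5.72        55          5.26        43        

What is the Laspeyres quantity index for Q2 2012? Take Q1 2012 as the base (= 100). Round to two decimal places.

91.12

Laspeyres quantity index uses base-period prices as weights.
ΣP(Q1 2012)·Q(Q2 2012) = 2.06×224 + 19.18×108 + 1.28×321 + 2.71×306 + 2.39×317 + 5.72×43 = 461.44 + 2071.44 + 410.88 + 829.26 + 757.63 + 245.96 = 4776.61
ΣP(Q1 2012)·Q(Q1 2012) = 2.06×272 + 19.18×124 + 1.28×331 + 2.71×336 + 2.39×274 + 5.72×55 = 560.32 + 2378.32 + 423.68 + 910.56 + 654.86 + 314.6 = 5242.34
Index = 4776.61 / 5242.34 × 100 = 91.1160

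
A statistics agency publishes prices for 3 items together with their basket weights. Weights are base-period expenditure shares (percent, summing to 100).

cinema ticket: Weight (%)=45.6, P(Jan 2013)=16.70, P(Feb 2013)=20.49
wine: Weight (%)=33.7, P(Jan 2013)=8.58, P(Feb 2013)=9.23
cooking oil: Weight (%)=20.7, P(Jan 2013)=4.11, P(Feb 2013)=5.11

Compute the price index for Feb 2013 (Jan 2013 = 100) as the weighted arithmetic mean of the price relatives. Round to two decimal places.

117.94

cinema ticket: 45.6 × (20.49/16.70) = 45.6 × 1.226946 = 55.9487
wine: 33.7 × (9.23/8.58) = 33.7 × 1.075758 = 36.2530
cooking oil: 20.7 × (5.11/4.11) = 20.7 × 1.243309 = 25.7365
Index = Σ wᵢ·(p₁ᵢ/p₀ᵢ) = 55.9487 + 36.2530 + 25.7365 = 117.9383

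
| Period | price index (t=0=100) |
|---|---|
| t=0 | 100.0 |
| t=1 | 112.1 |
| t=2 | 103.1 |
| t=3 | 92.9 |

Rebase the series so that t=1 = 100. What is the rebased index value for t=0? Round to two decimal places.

Rebased(t=0) = 100.0 / 112.1 × 100 = 89.2061

89.21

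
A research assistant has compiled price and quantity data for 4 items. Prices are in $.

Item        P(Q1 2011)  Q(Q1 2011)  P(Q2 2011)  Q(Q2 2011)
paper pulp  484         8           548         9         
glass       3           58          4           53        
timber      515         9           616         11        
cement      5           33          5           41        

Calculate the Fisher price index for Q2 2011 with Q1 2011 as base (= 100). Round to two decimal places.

Laspeyres component (base-period weights):
ΣP(Q2 2011)Q(Q1 2011) = 548×8 + 4×58 + 616×9 + 5×33 = 4384 + 232 + 5544 + 165 = 10325
ΣP(Q1 2011)Q(Q1 2011) = 484×8 + 3×58 + 515×9 + 5×33 = 3872 + 174 + 4635 + 165 = 8846
L = 10325 / 8846 × 100 = 116.7194
Paasche component (current-period weights):
ΣP(Q2 2011)Q(Q2 2011) = 548×9 + 4×53 + 616×11 + 5×41 = 4932 + 212 + 6776 + 205 = 12125
ΣP(Q1 2011)Q(Q2 2011) = 484×9 + 3×53 + 515×11 + 5×41 = 4356 + 159 + 5665 + 205 = 10385
P = 12125 / 10385 × 100 = 116.7549
Fisher = √(L × P) = √(116.7194 × 116.7549) = 116.7372

116.74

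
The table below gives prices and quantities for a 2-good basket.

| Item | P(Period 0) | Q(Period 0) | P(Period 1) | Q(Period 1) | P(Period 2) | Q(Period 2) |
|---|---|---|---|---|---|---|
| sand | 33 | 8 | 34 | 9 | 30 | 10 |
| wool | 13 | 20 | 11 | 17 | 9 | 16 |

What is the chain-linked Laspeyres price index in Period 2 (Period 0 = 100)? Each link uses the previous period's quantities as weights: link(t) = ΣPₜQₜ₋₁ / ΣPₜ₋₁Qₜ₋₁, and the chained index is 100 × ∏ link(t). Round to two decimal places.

Link Period 0→Period 1:
ΣP(Period 1)Q(Period 0) = 34×8 + 11×20 = 272 + 220 = 492
ΣP(Period 0)Q(Period 0) = 33×8 + 13×20 = 264 + 260 = 524
link = 492/524 = 0.938931
Link Period 1→Period 2:
ΣP(Period 2)Q(Period 1) = 30×9 + 9×17 = 270 + 153 = 423
ΣP(Period 1)Q(Period 1) = 34×9 + 11×17 = 306 + 187 = 493
link = 423/493 = 0.858012
Chained index = 100 × 0.938931 × 0.858012 = 80.5614

80.56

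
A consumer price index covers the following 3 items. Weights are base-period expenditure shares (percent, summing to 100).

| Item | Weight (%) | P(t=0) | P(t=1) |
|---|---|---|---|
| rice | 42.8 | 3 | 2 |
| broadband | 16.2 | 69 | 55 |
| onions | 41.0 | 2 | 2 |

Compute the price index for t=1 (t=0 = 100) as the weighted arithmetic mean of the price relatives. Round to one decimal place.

82.4

rice: 42.8 × (2/3) = 42.8 × 0.666667 = 28.5333
broadband: 16.2 × (55/69) = 16.2 × 0.797101 = 12.9130
onions: 41.0 × (2/2) = 41.0 × 1.000000 = 41.0000
Index = Σ wᵢ·(p₁ᵢ/p₀ᵢ) = 28.5333 + 12.9130 + 41.0000 = 82.4464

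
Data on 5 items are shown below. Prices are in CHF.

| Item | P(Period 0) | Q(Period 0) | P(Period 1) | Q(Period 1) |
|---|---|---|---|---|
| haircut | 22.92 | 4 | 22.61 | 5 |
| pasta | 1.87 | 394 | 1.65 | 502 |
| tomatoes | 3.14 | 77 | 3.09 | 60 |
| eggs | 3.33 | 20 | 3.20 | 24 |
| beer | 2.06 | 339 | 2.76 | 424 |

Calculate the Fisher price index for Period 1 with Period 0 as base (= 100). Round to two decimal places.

Laspeyres component (base-period weights):
ΣP(Period 1)Q(Period 0) = 22.61×4 + 1.65×394 + 3.09×77 + 3.20×20 + 2.76×339 = 90.44 + 650.1 + 237.93 + 64 + 935.64 = 1978.11
ΣP(Period 0)Q(Period 0) = 22.92×4 + 1.87×394 + 3.14×77 + 3.33×20 + 2.06×339 = 91.68 + 736.78 + 241.78 + 66.6 + 698.34 = 1835.18
L = 1978.11 / 1835.18 × 100 = 107.7883
Paasche component (current-period weights):
ΣP(Period 1)Q(Period 1) = 22.61×5 + 1.65×502 + 3.09×60 + 3.20×24 + 2.76×424 = 113.05 + 828.3 + 185.4 + 76.8 + 1170.24 = 2373.79
ΣP(Period 0)Q(Period 1) = 22.92×5 + 1.87×502 + 3.14×60 + 3.33×24 + 2.06×424 = 114.6 + 938.74 + 188.4 + 79.92 + 873.44 = 2195.1
P = 2373.79 / 2195.1 × 100 = 108.1404
Fisher = √(L × P) = √(107.7883 × 108.1404) = 107.9642

107.96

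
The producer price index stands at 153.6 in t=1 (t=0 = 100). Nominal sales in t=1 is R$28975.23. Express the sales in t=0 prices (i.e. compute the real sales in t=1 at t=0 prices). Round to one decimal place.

18864.1

Real = Nominal ÷ (Index/100) = 28975.23 ÷ (153.6/100)
     = 28975.23 ÷ 1.536 = 18864.0820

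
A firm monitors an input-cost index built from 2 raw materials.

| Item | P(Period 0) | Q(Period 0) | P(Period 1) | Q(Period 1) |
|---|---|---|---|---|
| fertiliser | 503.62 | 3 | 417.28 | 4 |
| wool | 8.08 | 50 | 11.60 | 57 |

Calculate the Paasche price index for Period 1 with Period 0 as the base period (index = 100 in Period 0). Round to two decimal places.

Paasche price index uses current-period quantities as weights.
ΣP(Period 1)·Q(Period 1) = 417.28×4 + 11.60×57 = 1669.12 + 661.2 = 2330.32
ΣP(Period 0)·Q(Period 1) = 503.62×4 + 8.08×57 = 2014.48 + 460.56 = 2475.04
Index = 2330.32 / 2475.04 × 100 = 94.1528

94.15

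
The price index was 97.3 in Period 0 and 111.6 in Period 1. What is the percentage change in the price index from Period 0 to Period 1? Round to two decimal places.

14.70%

Change = (111.6 − 97.3) / 97.3 × 100
       = 14.3 / 97.3 × 100 = 14.6968%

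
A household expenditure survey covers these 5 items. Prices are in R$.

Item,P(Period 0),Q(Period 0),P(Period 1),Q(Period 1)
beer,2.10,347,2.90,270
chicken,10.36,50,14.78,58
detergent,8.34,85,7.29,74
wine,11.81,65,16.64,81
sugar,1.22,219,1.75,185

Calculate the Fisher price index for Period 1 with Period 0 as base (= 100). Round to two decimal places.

128.93

Laspeyres component (base-period weights):
ΣP(Period 1)Q(Period 0) = 2.90×347 + 14.78×50 + 7.29×85 + 16.64×65 + 1.75×219 = 1006.3 + 739 + 619.65 + 1081.6 + 383.25 = 3829.8
ΣP(Period 0)Q(Period 0) = 2.10×347 + 10.36×50 + 8.34×85 + 11.81×65 + 1.22×219 = 728.7 + 518 + 708.9 + 767.65 + 267.18 = 2990.43
L = 3829.8 / 2990.43 × 100 = 128.0685
Paasche component (current-period weights):
ΣP(Period 1)Q(Period 1) = 2.90×270 + 14.78×58 + 7.29×74 + 16.64×81 + 1.75×185 = 783 + 857.24 + 539.46 + 1347.84 + 323.75 = 3851.29
ΣP(Period 0)Q(Period 1) = 2.10×270 + 10.36×58 + 8.34×74 + 11.81×81 + 1.22×185 = 567 + 600.88 + 617.16 + 956.61 + 225.7 = 2967.35
P = 3851.29 / 2967.35 × 100 = 129.7889
Fisher = √(L × P) = √(128.0685 × 129.7889) = 128.9258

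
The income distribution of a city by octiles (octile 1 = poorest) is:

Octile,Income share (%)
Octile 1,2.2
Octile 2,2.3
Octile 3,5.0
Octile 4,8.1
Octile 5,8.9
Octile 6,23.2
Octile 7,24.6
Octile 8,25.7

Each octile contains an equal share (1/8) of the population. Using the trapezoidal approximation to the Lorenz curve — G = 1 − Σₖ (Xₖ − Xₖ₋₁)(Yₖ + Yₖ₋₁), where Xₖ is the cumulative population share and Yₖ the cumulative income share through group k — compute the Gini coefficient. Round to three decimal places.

Cumulative income shares Yₖ: 0.0220, 0.0450, 0.0950, 0.1760, 0.2650, 0.4970, 0.7430, 1.0000
Σ (Xₖ−Xₖ₋₁)(Yₖ+Yₖ₋₁) = (1/8)(0.0220+0.0000) + (1/8)(0.0450+0.0220) + (1/8)(0.0950+0.0450) + (1/8)(0.1760+0.0950) + (1/8)(0.2650+0.1760) + (1/8)(0.4970+0.2650) + (1/8)(0.7430+0.4970) + (1/8)(1.0000+0.7430)
  = 0.0028 + 0.0084 + 0.0175 + 0.0339 + 0.0551 + 0.0953 + 0.1550 + 0.2179 = 0.5857
G = 1 − 0.5857 = 0.4143

0.414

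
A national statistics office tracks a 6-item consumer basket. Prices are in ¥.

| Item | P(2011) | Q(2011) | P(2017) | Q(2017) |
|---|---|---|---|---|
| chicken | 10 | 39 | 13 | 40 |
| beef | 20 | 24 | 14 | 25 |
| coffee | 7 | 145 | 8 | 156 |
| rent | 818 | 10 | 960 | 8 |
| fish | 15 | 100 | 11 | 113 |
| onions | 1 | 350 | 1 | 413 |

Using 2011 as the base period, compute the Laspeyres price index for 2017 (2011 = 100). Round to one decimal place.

109.6

Laspeyres price index uses base-period quantities as weights.
ΣP(2017)·Q(2011) = 13×39 + 14×24 + 8×145 + 960×10 + 11×100 + 1×350 = 507 + 336 + 1160 + 9600 + 1100 + 350 = 13053
ΣP(2011)·Q(2011) = 10×39 + 20×24 + 7×145 + 818×10 + 15×100 + 1×350 = 390 + 480 + 1015 + 8180 + 1500 + 350 = 11915
Index = 13053 / 11915 × 100 = 109.5510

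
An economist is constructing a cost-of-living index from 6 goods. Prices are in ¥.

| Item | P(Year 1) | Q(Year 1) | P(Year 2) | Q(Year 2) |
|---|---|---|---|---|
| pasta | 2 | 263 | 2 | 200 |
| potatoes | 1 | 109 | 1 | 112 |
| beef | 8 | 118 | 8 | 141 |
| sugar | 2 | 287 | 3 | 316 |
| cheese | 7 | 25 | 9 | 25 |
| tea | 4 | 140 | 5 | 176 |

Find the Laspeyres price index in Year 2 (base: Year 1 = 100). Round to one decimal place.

Laspeyres price index uses base-period quantities as weights.
ΣP(Year 2)·Q(Year 1) = 2×263 + 1×109 + 8×118 + 3×287 + 9×25 + 5×140 = 526 + 109 + 944 + 861 + 225 + 700 = 3365
ΣP(Year 1)·Q(Year 1) = 2×263 + 1×109 + 8×118 + 2×287 + 7×25 + 4×140 = 526 + 109 + 944 + 574 + 175 + 560 = 2888
Index = 3365 / 2888 × 100 = 116.5166

116.5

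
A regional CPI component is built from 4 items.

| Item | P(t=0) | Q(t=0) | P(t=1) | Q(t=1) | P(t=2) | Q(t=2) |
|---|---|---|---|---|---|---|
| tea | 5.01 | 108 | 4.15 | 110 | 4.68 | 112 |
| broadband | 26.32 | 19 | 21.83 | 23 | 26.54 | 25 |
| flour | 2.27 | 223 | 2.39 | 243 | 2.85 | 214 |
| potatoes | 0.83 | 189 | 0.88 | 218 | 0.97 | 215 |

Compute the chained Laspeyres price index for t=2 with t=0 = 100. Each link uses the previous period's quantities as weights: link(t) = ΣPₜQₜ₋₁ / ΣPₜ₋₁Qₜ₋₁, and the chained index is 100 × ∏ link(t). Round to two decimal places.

107.45

Link t=0→t=1:
ΣP(t=1)Q(t=0) = 4.15×108 + 21.83×19 + 2.39×223 + 0.88×189 = 448.2 + 414.77 + 532.97 + 166.32 = 1562.26
ΣP(t=0)Q(t=0) = 5.01×108 + 26.32×19 + 2.27×223 + 0.83×189 = 541.08 + 500.08 + 506.21 + 156.87 = 1704.24
link = 1562.26/1704.24 = 0.916690
Link t=1→t=2:
ΣP(t=2)Q(t=1) = 4.68×110 + 26.54×23 + 2.85×243 + 0.97×218 = 514.8 + 610.42 + 692.55 + 211.46 = 2029.23
ΣP(t=1)Q(t=1) = 4.15×110 + 21.83×23 + 2.39×243 + 0.88×218 = 456.5 + 502.09 + 580.77 + 191.84 = 1731.2
link = 2029.23/1731.2 = 1.172152
Chained index = 100 × 0.916690 × 1.172152 = 107.4500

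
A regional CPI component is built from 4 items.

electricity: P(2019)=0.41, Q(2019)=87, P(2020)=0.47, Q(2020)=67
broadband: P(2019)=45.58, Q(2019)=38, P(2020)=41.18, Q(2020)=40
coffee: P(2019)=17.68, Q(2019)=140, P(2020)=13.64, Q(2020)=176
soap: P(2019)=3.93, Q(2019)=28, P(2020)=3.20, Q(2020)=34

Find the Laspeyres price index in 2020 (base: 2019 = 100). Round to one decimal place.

Laspeyres price index uses base-period quantities as weights.
ΣP(2020)·Q(2019) = 0.47×87 + 41.18×38 + 13.64×140 + 3.20×28 = 40.89 + 1564.84 + 1909.6 + 89.6 = 3604.93
ΣP(2019)·Q(2019) = 0.41×87 + 45.58×38 + 17.68×140 + 3.93×28 = 35.67 + 1732.04 + 2475.2 + 110.04 = 4352.95
Index = 3604.93 / 4352.95 × 100 = 82.8158

82.8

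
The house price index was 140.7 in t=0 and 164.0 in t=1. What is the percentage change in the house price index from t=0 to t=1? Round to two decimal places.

Change = (164.0 − 140.7) / 140.7 × 100
       = 23.3 / 140.7 × 100 = 16.5601%

16.56%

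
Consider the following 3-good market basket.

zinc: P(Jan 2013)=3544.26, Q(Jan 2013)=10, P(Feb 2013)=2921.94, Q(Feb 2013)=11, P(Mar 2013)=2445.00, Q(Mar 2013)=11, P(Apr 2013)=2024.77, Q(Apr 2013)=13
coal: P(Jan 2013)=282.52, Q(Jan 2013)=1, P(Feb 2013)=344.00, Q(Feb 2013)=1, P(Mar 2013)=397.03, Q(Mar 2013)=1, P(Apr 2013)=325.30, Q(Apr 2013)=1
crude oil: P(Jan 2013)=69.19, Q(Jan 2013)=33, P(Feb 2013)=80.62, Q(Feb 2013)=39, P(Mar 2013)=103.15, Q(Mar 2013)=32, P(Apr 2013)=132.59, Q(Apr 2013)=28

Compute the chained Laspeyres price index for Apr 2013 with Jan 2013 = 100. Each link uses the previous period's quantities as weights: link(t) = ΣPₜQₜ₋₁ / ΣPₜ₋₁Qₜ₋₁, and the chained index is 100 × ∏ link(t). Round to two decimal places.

Link Jan 2013→Feb 2013:
ΣP(Feb 2013)Q(Jan 2013) = 2921.94×10 + 344.00×1 + 80.62×33 = 29219.4 + 344 + 2660.46 = 32223.86
ΣP(Jan 2013)Q(Jan 2013) = 3544.26×10 + 282.52×1 + 69.19×33 = 35442.6 + 282.52 + 2283.27 = 38008.39
link = 32223.86/38008.39 = 0.847809
Link Feb 2013→Mar 2013:
ΣP(Mar 2013)Q(Feb 2013) = 2445.00×11 + 397.03×1 + 103.15×39 = 26895 + 397.03 + 4022.85 = 31314.88
ΣP(Feb 2013)Q(Feb 2013) = 2921.94×11 + 344.00×1 + 80.62×39 = 32141.34 + 344 + 3144.18 = 35629.52
link = 31314.88/35629.52 = 0.878903
Link Mar 2013→Apr 2013:
ΣP(Apr 2013)Q(Mar 2013) = 2024.77×11 + 325.30×1 + 132.59×32 = 22272.47 + 325.3 + 4242.88 = 26840.65
ΣP(Mar 2013)Q(Mar 2013) = 2445.00×11 + 397.03×1 + 103.15×32 = 26895 + 397.03 + 3300.8 = 30592.83
link = 26840.65/30592.83 = 0.877351
Chained index = 100 × 0.847809 × 0.878903 × 0.877351 = 65.3751

65.38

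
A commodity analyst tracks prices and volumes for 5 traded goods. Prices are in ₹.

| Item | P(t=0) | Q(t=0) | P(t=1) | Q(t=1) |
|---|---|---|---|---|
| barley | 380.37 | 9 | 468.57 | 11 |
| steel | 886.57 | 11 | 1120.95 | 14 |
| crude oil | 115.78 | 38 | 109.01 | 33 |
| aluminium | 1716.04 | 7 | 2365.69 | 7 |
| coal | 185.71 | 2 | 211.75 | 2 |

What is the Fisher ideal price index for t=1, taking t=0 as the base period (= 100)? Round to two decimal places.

Laspeyres component (base-period weights):
ΣP(t=1)Q(t=0) = 468.57×9 + 1120.95×11 + 109.01×38 + 2365.69×7 + 211.75×2 = 4217.13 + 12330.45 + 4142.38 + 16559.83 + 423.5 = 37673.29
ΣP(t=0)Q(t=0) = 380.37×9 + 886.57×11 + 115.78×38 + 1716.04×7 + 185.71×2 = 3423.33 + 9752.27 + 4399.64 + 12012.28 + 371.42 = 29958.94
L = 37673.29 / 29958.94 × 100 = 125.7497
Paasche component (current-period weights):
ΣP(t=1)Q(t=1) = 468.57×11 + 1120.95×14 + 109.01×33 + 2365.69×7 + 211.75×2 = 5154.27 + 15693.3 + 3597.33 + 16559.83 + 423.5 = 41428.23
ΣP(t=0)Q(t=1) = 380.37×11 + 886.57×14 + 115.78×33 + 1716.04×7 + 185.71×2 = 4184.07 + 12411.98 + 3820.74 + 12012.28 + 371.42 = 32800.49
P = 41428.23 / 32800.49 × 100 = 126.3037
Fisher = √(L × P) = √(125.7497 × 126.3037) = 126.0264

126.03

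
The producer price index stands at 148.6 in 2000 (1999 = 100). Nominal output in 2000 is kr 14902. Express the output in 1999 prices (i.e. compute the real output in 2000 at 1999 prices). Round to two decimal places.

10028.26

Real = Nominal ÷ (Index/100) = 14902 ÷ (148.6/100)
     = 14902 ÷ 1.486 = 10028.2638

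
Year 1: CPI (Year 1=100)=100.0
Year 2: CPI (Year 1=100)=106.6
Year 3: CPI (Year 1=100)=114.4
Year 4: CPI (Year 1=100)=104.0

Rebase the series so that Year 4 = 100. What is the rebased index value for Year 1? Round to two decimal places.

Rebased(Year 1) = 100.0 / 104.0 × 100 = 96.1538

96.15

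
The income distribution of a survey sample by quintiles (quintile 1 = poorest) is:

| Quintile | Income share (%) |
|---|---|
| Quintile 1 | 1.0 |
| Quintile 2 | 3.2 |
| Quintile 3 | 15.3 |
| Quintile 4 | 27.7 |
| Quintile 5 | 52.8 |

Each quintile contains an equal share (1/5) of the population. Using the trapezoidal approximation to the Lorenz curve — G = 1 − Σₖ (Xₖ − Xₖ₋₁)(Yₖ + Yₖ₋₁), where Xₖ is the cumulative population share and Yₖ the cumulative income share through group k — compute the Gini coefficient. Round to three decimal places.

Cumulative income shares Yₖ: 0.0100, 0.0420, 0.1950, 0.4720, 1.0000
Σ (Xₖ−Xₖ₋₁)(Yₖ+Yₖ₋₁) = (1/5)(0.0100+0.0000) + (1/5)(0.0420+0.0100) + (1/5)(0.1950+0.0420) + (1/5)(0.4720+0.1950) + (1/5)(1.0000+0.4720)
  = 0.0020 + 0.0104 + 0.0474 + 0.1334 + 0.2944 = 0.4876
G = 1 − 0.4876 = 0.5124

0.512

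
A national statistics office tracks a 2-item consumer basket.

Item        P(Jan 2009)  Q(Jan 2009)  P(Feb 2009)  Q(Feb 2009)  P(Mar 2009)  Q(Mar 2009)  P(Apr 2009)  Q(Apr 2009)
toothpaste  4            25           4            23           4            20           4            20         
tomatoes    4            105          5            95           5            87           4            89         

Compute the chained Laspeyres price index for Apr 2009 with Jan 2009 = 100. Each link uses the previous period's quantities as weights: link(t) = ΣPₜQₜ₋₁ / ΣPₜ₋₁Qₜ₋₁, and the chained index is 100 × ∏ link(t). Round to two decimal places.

99.89

Link Jan 2009→Feb 2009:
ΣP(Feb 2009)Q(Jan 2009) = 4×25 + 5×105 = 100 + 525 = 625
ΣP(Jan 2009)Q(Jan 2009) = 4×25 + 4×105 = 100 + 420 = 520
link = 625/520 = 1.201923
Link Feb 2009→Mar 2009:
ΣP(Mar 2009)Q(Feb 2009) = 4×23 + 5×95 = 92 + 475 = 567
ΣP(Feb 2009)Q(Feb 2009) = 4×23 + 5×95 = 92 + 475 = 567
link = 567/567 = 1.000000
Link Mar 2009→Apr 2009:
ΣP(Apr 2009)Q(Mar 2009) = 4×20 + 4×87 = 80 + 348 = 428
ΣP(Mar 2009)Q(Mar 2009) = 4×20 + 5×87 = 80 + 435 = 515
link = 428/515 = 0.831068
Chained index = 100 × 1.201923 × 1.000000 × 0.831068 = 99.8880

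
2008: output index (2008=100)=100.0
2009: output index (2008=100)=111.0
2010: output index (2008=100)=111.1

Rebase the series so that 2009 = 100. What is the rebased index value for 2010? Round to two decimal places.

Rebased(2010) = 111.1 / 111.0 × 100 = 100.0901

100.09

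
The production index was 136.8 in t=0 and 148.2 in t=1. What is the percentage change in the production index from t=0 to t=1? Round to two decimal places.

Change = (148.2 − 136.8) / 136.8 × 100
       = 11.4 / 136.8 × 100 = 8.3333%

8.33%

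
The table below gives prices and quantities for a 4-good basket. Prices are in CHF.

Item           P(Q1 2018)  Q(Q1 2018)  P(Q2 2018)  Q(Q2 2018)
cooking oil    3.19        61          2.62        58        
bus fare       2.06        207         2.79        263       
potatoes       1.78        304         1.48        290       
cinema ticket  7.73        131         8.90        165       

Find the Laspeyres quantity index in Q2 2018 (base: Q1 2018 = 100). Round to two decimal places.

Laspeyres quantity index uses base-period prices as weights.
ΣP(Q1 2018)·Q(Q2 2018) = 3.19×58 + 2.06×263 + 1.78×290 + 7.73×165 = 185.02 + 541.78 + 516.2 + 1275.45 = 2518.45
ΣP(Q1 2018)·Q(Q1 2018) = 3.19×61 + 2.06×207 + 1.78×304 + 7.73×131 = 194.59 + 426.42 + 541.12 + 1012.63 = 2174.76
Index = 2518.45 / 2174.76 × 100 = 115.8036

115.80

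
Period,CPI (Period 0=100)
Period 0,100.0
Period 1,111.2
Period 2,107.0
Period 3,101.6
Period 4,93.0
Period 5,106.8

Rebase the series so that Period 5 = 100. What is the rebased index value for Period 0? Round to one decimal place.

Rebased(Period 0) = 100.0 / 106.8 × 100 = 93.6330

93.6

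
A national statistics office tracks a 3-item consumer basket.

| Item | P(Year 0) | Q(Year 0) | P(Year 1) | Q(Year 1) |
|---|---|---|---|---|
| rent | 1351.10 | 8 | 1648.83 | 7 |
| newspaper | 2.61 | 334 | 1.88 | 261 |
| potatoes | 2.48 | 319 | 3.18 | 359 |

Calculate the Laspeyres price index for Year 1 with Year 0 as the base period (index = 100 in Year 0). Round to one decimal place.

118.9

Laspeyres price index uses base-period quantities as weights.
ΣP(Year 1)·Q(Year 0) = 1648.83×8 + 1.88×334 + 3.18×319 = 13190.64 + 627.92 + 1014.42 = 14832.98
ΣP(Year 0)·Q(Year 0) = 1351.10×8 + 2.61×334 + 2.48×319 = 10808.8 + 871.74 + 791.12 = 12471.66
Index = 14832.98 / 12471.66 × 100 = 118.9335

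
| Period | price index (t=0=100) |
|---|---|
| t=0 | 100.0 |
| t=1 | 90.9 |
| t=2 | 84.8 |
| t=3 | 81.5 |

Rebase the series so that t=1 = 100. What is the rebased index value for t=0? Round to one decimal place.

110.0

Rebased(t=0) = 100.0 / 90.9 × 100 = 110.0110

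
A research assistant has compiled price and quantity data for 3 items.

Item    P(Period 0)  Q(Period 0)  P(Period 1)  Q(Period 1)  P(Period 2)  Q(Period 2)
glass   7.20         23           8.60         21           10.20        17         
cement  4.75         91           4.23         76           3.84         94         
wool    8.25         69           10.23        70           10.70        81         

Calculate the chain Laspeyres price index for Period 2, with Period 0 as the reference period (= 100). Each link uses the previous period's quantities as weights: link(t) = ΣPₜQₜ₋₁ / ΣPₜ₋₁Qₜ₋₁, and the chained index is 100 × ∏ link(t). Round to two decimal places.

113.75

Link Period 0→Period 1:
ΣP(Period 1)Q(Period 0) = 8.60×23 + 4.23×91 + 10.23×69 = 197.8 + 384.93 + 705.87 = 1288.6
ΣP(Period 0)Q(Period 0) = 7.20×23 + 4.75×91 + 8.25×69 = 165.6 + 432.25 + 569.25 = 1167.1
link = 1288.6/1167.1 = 1.104104
Link Period 1→Period 2:
ΣP(Period 2)Q(Period 1) = 10.20×21 + 3.84×76 + 10.70×70 = 214.2 + 291.84 + 749 = 1255.04
ΣP(Period 1)Q(Period 1) = 8.60×21 + 4.23×76 + 10.23×70 = 180.6 + 321.48 + 716.1 = 1218.18
link = 1255.04/1218.18 = 1.030258
Chained index = 100 × 1.104104 × 1.030258 = 113.7512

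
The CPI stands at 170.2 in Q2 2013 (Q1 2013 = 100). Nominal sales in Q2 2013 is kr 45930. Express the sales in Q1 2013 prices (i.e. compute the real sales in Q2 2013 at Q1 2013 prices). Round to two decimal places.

26985.90

Real = Nominal ÷ (Index/100) = 45930 ÷ (170.2/100)
     = 45930 ÷ 1.702 = 26985.8989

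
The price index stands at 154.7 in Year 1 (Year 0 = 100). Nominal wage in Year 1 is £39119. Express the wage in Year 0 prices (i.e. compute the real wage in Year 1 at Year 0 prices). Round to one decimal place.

25287.0

Real = Nominal ÷ (Index/100) = 39119 ÷ (154.7/100)
     = 39119 ÷ 1.547 = 25287.0071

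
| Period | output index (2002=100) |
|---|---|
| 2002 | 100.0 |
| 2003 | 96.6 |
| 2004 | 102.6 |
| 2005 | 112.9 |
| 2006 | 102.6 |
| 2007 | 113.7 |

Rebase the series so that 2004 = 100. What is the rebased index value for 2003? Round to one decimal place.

94.2

Rebased(2003) = 96.6 / 102.6 × 100 = 94.1520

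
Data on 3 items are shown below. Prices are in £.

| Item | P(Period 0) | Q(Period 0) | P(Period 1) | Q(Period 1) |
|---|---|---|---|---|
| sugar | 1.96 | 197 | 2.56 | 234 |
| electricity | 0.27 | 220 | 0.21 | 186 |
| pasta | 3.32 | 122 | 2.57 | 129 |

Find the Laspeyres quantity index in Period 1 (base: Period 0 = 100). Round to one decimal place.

110.2

Laspeyres quantity index uses base-period prices as weights.
ΣP(Period 0)·Q(Period 1) = 1.96×234 + 0.27×186 + 3.32×129 = 458.64 + 50.22 + 428.28 = 937.14
ΣP(Period 0)·Q(Period 0) = 1.96×197 + 0.27×220 + 3.32×122 = 386.12 + 59.4 + 405.04 = 850.56
Index = 937.14 / 850.56 × 100 = 110.1792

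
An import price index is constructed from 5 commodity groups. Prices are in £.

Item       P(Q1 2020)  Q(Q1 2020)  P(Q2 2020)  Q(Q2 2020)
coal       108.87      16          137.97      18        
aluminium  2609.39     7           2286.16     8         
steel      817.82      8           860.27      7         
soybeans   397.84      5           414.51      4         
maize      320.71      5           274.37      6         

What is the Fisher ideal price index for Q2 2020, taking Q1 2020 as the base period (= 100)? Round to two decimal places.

Laspeyres component (base-period weights):
ΣP(Q2 2020)Q(Q1 2020) = 137.97×16 + 2286.16×7 + 860.27×8 + 414.51×5 + 274.37×5 = 2207.52 + 16003.12 + 6882.16 + 2072.55 + 1371.85 = 28537.2
ΣP(Q1 2020)Q(Q1 2020) = 108.87×16 + 2609.39×7 + 817.82×8 + 397.84×5 + 320.71×5 = 1741.92 + 18265.73 + 6542.56 + 1989.2 + 1603.55 = 30142.96
L = 28537.2 / 30142.96 × 100 = 94.6729
Paasche component (current-period weights):
ΣP(Q2 2020)Q(Q2 2020) = 137.97×18 + 2286.16×8 + 860.27×7 + 414.51×4 + 274.37×6 = 2483.46 + 18289.28 + 6021.89 + 1658.04 + 1646.22 = 30098.89
ΣP(Q1 2020)Q(Q2 2020) = 108.87×18 + 2609.39×8 + 817.82×7 + 397.84×4 + 320.71×6 = 1959.66 + 20875.12 + 5724.74 + 1591.36 + 1924.26 = 32075.14
P = 30098.89 / 32075.14 × 100 = 93.8387
Fisher = √(L × P) = √(94.6729 × 93.8387) = 94.2548

94.25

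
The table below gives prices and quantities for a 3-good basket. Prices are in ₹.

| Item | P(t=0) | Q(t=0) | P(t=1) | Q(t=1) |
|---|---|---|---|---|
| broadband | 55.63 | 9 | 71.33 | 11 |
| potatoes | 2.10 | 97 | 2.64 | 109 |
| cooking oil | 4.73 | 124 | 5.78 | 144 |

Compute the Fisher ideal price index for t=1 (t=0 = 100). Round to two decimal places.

125.12

Laspeyres component (base-period weights):
ΣP(t=1)Q(t=0) = 71.33×9 + 2.64×97 + 5.78×124 = 641.97 + 256.08 + 716.72 = 1614.77
ΣP(t=0)Q(t=0) = 55.63×9 + 2.10×97 + 4.73×124 = 500.67 + 203.7 + 586.52 = 1290.89
L = 1614.77 / 1290.89 × 100 = 125.0897
Paasche component (current-period weights):
ΣP(t=1)Q(t=1) = 71.33×11 + 2.64×109 + 5.78×144 = 784.63 + 287.76 + 832.32 = 1904.71
ΣP(t=0)Q(t=1) = 55.63×11 + 2.10×109 + 4.73×144 = 611.93 + 228.9 + 681.12 = 1521.95
P = 1904.71 / 1521.95 × 100 = 125.1493
Fisher = √(L × P) = √(125.0897 × 125.1493) = 125.1195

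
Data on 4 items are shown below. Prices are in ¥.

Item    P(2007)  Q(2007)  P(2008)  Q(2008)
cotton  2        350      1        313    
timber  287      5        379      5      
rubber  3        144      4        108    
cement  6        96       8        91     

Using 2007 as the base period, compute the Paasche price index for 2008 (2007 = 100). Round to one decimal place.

Paasche price index uses current-period quantities as weights.
ΣP(2008)·Q(2008) = 1×313 + 379×5 + 4×108 + 8×91 = 313 + 1895 + 432 + 728 = 3368
ΣP(2007)·Q(2008) = 2×313 + 287×5 + 3×108 + 6×91 = 626 + 1435 + 324 + 546 = 2931
Index = 3368 / 2931 × 100 = 114.9096

114.9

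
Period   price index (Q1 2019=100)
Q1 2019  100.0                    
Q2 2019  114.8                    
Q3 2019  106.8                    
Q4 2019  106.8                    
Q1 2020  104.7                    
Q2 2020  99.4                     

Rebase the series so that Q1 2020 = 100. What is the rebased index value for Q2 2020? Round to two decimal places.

Rebased(Q2 2020) = 99.4 / 104.7 × 100 = 94.9379

94.94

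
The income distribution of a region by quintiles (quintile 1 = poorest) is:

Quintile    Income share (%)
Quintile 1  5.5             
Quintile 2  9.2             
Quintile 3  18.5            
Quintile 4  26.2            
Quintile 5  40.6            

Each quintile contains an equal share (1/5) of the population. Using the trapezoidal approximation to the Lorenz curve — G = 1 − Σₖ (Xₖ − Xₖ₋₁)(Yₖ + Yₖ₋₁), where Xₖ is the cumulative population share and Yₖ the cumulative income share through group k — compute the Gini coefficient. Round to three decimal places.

Cumulative income shares Yₖ: 0.0550, 0.1470, 0.3320, 0.5940, 1.0000
Σ (Xₖ−Xₖ₋₁)(Yₖ+Yₖ₋₁) = (1/5)(0.0550+0.0000) + (1/5)(0.1470+0.0550) + (1/5)(0.3320+0.1470) + (1/5)(0.5940+0.3320) + (1/5)(1.0000+0.5940)
  = 0.0110 + 0.0404 + 0.0958 + 0.1852 + 0.3188 = 0.6512
G = 1 − 0.6512 = 0.3488

0.349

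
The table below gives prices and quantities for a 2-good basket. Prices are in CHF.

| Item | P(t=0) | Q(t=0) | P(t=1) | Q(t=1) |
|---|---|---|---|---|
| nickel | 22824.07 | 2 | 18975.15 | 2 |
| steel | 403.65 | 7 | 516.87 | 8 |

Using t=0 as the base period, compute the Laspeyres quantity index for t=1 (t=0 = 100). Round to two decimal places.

Laspeyres quantity index uses base-period prices as weights.
ΣP(t=0)·Q(t=1) = 22824.07×2 + 403.65×8 = 45648.14 + 3229.2 = 48877.34
ΣP(t=0)·Q(t=0) = 22824.07×2 + 403.65×7 = 45648.14 + 2825.55 = 48473.69
Index = 48877.34 / 48473.69 × 100 = 100.8327

100.83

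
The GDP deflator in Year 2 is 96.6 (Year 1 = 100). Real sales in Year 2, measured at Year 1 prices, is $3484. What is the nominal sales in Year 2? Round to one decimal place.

3365.5

Nominal = Real × (Index/100) = 3484 × (96.6/100)
        = 3484 × 0.966 = 3365.5440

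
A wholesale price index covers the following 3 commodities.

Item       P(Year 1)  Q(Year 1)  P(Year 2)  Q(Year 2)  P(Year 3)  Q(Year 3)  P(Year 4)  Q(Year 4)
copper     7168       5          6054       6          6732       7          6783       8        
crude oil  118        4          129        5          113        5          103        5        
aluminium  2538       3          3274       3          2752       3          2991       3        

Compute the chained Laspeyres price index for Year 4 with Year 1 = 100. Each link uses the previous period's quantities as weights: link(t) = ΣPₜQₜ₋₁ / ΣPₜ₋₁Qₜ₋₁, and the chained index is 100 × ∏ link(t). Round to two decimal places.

Link Year 1→Year 2:
ΣP(Year 2)Q(Year 1) = 6054×5 + 129×4 + 3274×3 = 30270 + 516 + 9822 = 40608
ΣP(Year 1)Q(Year 1) = 7168×5 + 118×4 + 2538×3 = 35840 + 472 + 7614 = 43926
link = 40608/43926 = 0.924464
Link Year 2→Year 3:
ΣP(Year 3)Q(Year 2) = 6732×6 + 113×5 + 2752×3 = 40392 + 565 + 8256 = 49213
ΣP(Year 2)Q(Year 2) = 6054×6 + 129×5 + 3274×3 = 36324 + 645 + 9822 = 46791
link = 49213/46791 = 1.051762
Link Year 3→Year 4:
ΣP(Year 4)Q(Year 3) = 6783×7 + 103×5 + 2991×3 = 47481 + 515 + 8973 = 56969
ΣP(Year 3)Q(Year 3) = 6732×7 + 113×5 + 2752×3 = 47124 + 565 + 8256 = 55945
link = 56969/55945 = 1.018304
Chained index = 100 × 0.924464 × 1.051762 × 1.018304 = 99.0113

99.01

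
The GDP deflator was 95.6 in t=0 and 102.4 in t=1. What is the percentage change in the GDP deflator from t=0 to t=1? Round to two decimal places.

Change = (102.4 − 95.6) / 95.6 × 100
       = 6.8 / 95.6 × 100 = 7.1130%

7.11%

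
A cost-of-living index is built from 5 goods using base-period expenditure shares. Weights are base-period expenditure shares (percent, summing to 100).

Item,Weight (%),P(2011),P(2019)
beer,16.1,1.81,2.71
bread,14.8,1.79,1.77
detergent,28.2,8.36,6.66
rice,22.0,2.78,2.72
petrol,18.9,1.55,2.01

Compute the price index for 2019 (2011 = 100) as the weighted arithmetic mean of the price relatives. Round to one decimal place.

107.2

beer: 16.1 × (2.71/1.81) = 16.1 × 1.497238 = 24.1055
bread: 14.8 × (1.77/1.79) = 14.8 × 0.988827 = 14.6346
detergent: 28.2 × (6.66/8.36) = 28.2 × 0.796651 = 22.4656
rice: 22.0 × (2.72/2.78) = 22.0 × 0.978417 = 21.5252
petrol: 18.9 × (2.01/1.55) = 18.9 × 1.296774 = 24.5090
Index = Σ wᵢ·(p₁ᵢ/p₀ᵢ) = 24.1055 + 14.6346 + 22.4656 + 21.5252 + 24.5090 = 107.2399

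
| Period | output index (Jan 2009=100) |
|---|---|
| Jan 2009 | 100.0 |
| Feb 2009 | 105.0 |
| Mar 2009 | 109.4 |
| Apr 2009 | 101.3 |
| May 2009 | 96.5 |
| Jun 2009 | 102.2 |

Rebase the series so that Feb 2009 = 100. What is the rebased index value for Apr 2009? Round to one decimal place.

Rebased(Apr 2009) = 101.3 / 105.0 × 100 = 96.4762

96.5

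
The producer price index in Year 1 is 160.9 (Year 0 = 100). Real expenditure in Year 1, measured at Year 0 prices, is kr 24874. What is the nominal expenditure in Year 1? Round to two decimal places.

Nominal = Real × (Index/100) = 24874 × (160.9/100)
        = 24874 × 1.609 = 40022.2660

40022.27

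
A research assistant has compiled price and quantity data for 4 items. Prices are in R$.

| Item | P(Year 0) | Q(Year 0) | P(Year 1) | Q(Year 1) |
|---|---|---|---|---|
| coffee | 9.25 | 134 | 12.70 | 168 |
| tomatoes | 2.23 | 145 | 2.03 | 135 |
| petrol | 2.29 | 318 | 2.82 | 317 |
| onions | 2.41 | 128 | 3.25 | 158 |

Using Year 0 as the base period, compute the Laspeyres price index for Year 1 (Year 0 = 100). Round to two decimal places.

Laspeyres price index uses base-period quantities as weights.
ΣP(Year 1)·Q(Year 0) = 12.70×134 + 2.03×145 + 2.82×318 + 3.25×128 = 1701.8 + 294.35 + 896.76 + 416 = 3308.91
ΣP(Year 0)·Q(Year 0) = 9.25×134 + 2.23×145 + 2.29×318 + 2.41×128 = 1239.5 + 323.35 + 728.22 + 308.48 = 2599.55
Index = 3308.91 / 2599.55 × 100 = 127.2878

127.29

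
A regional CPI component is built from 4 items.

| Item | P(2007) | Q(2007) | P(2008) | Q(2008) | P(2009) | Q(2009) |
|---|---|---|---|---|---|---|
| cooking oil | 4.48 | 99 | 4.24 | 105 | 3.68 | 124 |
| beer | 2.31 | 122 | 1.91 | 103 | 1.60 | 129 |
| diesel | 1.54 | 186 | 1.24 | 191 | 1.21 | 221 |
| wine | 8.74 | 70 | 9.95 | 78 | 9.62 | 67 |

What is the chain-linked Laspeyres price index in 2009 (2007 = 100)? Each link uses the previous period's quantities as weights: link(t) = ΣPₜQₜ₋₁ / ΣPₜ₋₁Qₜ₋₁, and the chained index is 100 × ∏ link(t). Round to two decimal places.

90.13

Link 2007→2008:
ΣP(2008)Q(2007) = 4.24×99 + 1.91×122 + 1.24×186 + 9.95×70 = 419.76 + 233.02 + 230.64 + 696.5 = 1579.92
ΣP(2007)Q(2007) = 4.48×99 + 2.31×122 + 1.54×186 + 8.74×70 = 443.52 + 281.82 + 286.44 + 611.8 = 1623.58
link = 1579.92/1623.58 = 0.973109
Link 2008→2009:
ΣP(2009)Q(2008) = 3.68×105 + 1.60×103 + 1.21×191 + 9.62×78 = 386.4 + 164.8 + 231.11 + 750.36 = 1532.67
ΣP(2008)Q(2008) = 4.24×105 + 1.91×103 + 1.24×191 + 9.95×78 = 445.2 + 196.73 + 236.84 + 776.1 = 1654.87
link = 1532.67/1654.87 = 0.926157
Chained index = 100 × 0.973109 × 0.926157 = 90.1252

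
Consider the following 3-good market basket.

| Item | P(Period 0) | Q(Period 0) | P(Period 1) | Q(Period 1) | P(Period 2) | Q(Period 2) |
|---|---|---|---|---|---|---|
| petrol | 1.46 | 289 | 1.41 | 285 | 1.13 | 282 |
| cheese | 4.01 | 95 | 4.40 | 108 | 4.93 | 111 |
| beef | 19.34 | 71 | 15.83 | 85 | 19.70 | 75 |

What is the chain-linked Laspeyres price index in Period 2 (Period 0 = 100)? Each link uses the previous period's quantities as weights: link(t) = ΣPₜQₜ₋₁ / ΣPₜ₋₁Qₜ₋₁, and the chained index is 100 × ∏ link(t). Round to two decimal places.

Link Period 0→Period 1:
ΣP(Period 1)Q(Period 0) = 1.41×289 + 4.40×95 + 15.83×71 = 407.49 + 418 + 1123.93 = 1949.42
ΣP(Period 0)Q(Period 0) = 1.46×289 + 4.01×95 + 19.34×71 = 421.94 + 380.95 + 1373.14 = 2176.03
link = 1949.42/2176.03 = 0.895861
Link Period 1→Period 2:
ΣP(Period 2)Q(Period 1) = 1.13×285 + 4.93×108 + 19.70×85 = 322.05 + 532.44 + 1674.5 = 2528.99
ΣP(Period 1)Q(Period 1) = 1.41×285 + 4.40×108 + 15.83×85 = 401.85 + 475.2 + 1345.55 = 2222.6
link = 2528.99/2222.6 = 1.137852
Chained index = 100 × 0.895861 × 1.137852 = 101.9357

101.94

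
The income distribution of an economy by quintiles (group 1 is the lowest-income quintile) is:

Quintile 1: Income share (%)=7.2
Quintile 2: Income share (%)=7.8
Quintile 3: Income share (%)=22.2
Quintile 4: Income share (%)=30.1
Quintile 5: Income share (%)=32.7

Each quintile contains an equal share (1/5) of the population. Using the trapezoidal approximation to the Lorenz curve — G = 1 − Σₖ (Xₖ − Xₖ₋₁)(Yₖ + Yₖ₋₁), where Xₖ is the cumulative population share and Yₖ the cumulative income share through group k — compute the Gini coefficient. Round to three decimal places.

0.293

Cumulative income shares Yₖ: 0.0720, 0.1500, 0.3720, 0.6730, 1.0000
Σ (Xₖ−Xₖ₋₁)(Yₖ+Yₖ₋₁) = (1/5)(0.0720+0.0000) + (1/5)(0.1500+0.0720) + (1/5)(0.3720+0.1500) + (1/5)(0.6730+0.3720) + (1/5)(1.0000+0.6730)
  = 0.0144 + 0.0444 + 0.1044 + 0.2090 + 0.3346 = 0.7068
G = 1 − 0.7068 = 0.2932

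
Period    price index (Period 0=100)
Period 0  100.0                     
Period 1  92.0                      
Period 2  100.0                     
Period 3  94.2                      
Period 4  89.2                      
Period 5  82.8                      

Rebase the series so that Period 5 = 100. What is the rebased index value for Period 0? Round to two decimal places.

Rebased(Period 0) = 100.0 / 82.8 × 100 = 120.7729

120.77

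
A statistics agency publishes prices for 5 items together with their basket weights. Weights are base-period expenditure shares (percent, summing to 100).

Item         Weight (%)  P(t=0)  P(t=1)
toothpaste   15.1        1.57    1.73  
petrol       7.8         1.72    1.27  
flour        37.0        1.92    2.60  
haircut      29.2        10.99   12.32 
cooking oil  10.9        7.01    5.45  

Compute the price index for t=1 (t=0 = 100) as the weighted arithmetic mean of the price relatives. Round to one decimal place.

toothpaste: 15.1 × (1.73/1.57) = 15.1 × 1.101911 = 16.6389
petrol: 7.8 × (1.27/1.72) = 7.8 × 0.738372 = 5.7593
flour: 37.0 × (2.60/1.92) = 37.0 × 1.354167 = 50.1042
haircut: 29.2 × (12.32/10.99) = 29.2 × 1.121019 = 32.7338
cooking oil: 10.9 × (5.45/7.01) = 10.9 × 0.777461 = 8.4743
Index = Σ wᵢ·(p₁ᵢ/p₀ᵢ) = 16.6389 + 5.7593 + 50.1042 + 32.7338 + 8.4743 = 113.7104

113.7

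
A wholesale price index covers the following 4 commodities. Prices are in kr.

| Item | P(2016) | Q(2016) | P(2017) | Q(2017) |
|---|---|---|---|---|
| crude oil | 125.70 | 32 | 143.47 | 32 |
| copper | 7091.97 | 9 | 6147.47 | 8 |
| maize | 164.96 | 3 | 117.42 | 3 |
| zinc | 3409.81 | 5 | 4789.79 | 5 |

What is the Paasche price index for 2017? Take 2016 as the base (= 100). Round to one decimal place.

99.7

Paasche price index uses current-period quantities as weights.
ΣP(2017)·Q(2017) = 143.47×32 + 6147.47×8 + 117.42×3 + 4789.79×5 = 4591.04 + 49179.76 + 352.26 + 23948.95 = 78072.01
ΣP(2016)·Q(2017) = 125.70×32 + 7091.97×8 + 164.96×3 + 3409.81×5 = 4022.4 + 56735.76 + 494.88 + 17049.05 = 78302.09
Index = 78072.01 / 78302.09 × 100 = 99.7062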